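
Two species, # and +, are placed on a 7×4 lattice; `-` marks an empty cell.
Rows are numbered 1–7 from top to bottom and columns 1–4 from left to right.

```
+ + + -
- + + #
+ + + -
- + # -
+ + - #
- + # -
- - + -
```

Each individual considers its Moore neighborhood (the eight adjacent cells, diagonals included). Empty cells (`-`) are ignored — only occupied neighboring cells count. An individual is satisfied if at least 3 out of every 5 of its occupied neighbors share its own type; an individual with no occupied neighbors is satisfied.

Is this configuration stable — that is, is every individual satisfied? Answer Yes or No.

No

Row 1: (1,1)+ 2/2 satisfied · (1,2)+ 4/4 satisfied · (1,3)+ 3/4 satisfied
Row 2: (2,2)+ 7/7 satisfied · (2,3)+ 5/6 satisfied · (2,4)# 0/3 not
Row 3: (3,1)+ 3/3 satisfied · (3,2)+ 5/6 satisfied · (3,3)+ 4/6 satisfied
Row 4: (4,2)+ 5/6 satisfied · (4,3)# 1/5 not
Row 5: (5,1)+ 3/3 satisfied · (5,2)+ 3/5 satisfied · (5,4)# 2/2 satisfied
Row 6: (6,2)+ 3/4 satisfied · (6,3)# 1/4 not
Row 7: (7,3)+ 1/2 not
For instance (2,4) has only 0/3 same-type neighbors, below 3/5.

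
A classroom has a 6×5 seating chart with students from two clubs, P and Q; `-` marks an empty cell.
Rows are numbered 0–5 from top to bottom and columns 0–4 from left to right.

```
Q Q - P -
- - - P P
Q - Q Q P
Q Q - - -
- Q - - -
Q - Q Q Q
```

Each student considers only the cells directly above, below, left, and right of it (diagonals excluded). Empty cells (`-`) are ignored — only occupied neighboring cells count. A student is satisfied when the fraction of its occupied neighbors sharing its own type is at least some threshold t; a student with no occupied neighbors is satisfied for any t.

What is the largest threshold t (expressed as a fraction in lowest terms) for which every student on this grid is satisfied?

Row 0: (0,0)Q 1/1 · (0,1)Q 1/1 · (0,3)P 1/1
Row 1: (1,3)P 2/3 · (1,4)P 2/2
Row 2: (2,0)Q 1/1 · (2,2)Q 1/1 · (2,3)Q 1/3 · (2,4)P 1/2
Row 3: (3,0)Q 2/2 · (3,1)Q 2/2
Row 4: (4,1)Q 1/1
Row 5: (5,0)Q — no occupied neighbors · (5,2)Q 1/1 · (5,3)Q 2/2 · (5,4)Q 1/1
The smallest same-type fraction is 1/3 at (2,3), which reduces to 1/3. Any threshold above that leaves this student unsatisfied.

1/3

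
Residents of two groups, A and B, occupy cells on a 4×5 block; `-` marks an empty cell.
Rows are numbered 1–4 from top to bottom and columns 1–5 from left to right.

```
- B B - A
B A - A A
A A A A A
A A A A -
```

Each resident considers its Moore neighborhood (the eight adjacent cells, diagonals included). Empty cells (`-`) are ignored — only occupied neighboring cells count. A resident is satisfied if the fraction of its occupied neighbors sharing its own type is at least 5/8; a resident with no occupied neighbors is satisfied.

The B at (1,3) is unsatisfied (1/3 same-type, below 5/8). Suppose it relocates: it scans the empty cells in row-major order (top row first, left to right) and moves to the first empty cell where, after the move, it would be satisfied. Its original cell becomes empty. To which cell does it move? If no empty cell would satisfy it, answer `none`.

Vacating (1,3). Empty cells in order:
  (1,1): 2/3 same-type → satisfied — stop here.

(1,1)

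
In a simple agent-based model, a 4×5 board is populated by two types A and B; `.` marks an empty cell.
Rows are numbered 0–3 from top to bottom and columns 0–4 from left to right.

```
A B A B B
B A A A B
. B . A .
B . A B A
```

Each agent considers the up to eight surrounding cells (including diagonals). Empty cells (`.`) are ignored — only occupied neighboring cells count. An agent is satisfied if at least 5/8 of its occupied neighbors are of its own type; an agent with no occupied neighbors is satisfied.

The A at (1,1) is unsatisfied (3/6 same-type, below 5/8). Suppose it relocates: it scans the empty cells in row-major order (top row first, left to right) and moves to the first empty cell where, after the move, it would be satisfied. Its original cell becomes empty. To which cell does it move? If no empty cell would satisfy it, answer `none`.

Vacating (1,1). Empty cells in order:
  (2,0): 0/3 same-type → still unsatisfied.
  (2,2): 4/6 same-type → satisfied — stop here.

(2,2)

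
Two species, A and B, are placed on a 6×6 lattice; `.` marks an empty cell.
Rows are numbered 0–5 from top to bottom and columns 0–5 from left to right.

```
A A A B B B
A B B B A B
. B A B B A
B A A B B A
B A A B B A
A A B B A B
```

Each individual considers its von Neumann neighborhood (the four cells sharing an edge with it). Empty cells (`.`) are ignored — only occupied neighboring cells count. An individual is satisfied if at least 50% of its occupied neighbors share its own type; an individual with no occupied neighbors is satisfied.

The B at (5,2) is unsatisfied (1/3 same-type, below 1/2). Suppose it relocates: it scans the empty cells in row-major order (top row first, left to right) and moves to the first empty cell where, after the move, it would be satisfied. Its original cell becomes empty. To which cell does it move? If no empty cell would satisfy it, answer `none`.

(2,0)

Vacating (5,2). Empty cells in order:
  (2,0): 2/3 same-type → satisfied — stop here.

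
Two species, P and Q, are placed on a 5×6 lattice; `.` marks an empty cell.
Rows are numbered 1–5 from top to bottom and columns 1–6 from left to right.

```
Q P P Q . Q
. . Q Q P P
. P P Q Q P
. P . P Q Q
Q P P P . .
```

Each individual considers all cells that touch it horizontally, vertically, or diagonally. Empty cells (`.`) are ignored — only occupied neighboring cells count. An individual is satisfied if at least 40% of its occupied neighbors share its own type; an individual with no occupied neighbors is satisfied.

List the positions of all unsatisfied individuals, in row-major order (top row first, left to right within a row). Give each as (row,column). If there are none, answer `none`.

(1,1), (1,2), (1,3), (1,6), (2,5), (5,1)

Row 1: (1,1)Q 0/1 unhappy · (1,2)P 1/3 unhappy · (1,3)P 1/4 unhappy · (1,4)Q 2/4 ok · (1,6)Q 0/2 unhappy
Row 2: (2,3)Q 3/7 ok · (2,4)Q 4/7 ok · (2,5)P 2/7 unhappy · (2,6)P 2/4 ok
Row 3: (3,2)P 2/3 ok · (3,3)P 3/6 ok · (3,4)Q 4/7 ok · (3,5)Q 4/8 ok · (3,6)P 2/5 ok
Row 4: (4,2)P 4/5 ok · (4,4)P 3/6 ok · (4,5)Q 3/6 ok · (4,6)Q 2/3 ok
Row 5: (5,1)Q 0/2 unhappy · (5,2)P 2/3 ok · (5,3)P 4/4 ok · (5,4)P 2/3 ok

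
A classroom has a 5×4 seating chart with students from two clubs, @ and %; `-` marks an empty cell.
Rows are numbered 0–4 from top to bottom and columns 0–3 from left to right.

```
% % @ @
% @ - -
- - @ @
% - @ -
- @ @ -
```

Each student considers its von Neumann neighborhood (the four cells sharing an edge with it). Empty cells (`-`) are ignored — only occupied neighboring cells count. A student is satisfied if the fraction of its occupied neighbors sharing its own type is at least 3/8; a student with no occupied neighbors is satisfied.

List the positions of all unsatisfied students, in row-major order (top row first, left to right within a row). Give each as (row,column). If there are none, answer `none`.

Row 0: (0,0)% 2/2 ✓ · (0,1)% 1/3 ✗ · (0,2)@ 1/2 ✓ · (0,3)@ 1/1 ✓
Row 1: (1,0)% 1/2 ✓ · (1,1)@ 0/2 ✗
Row 2: (2,2)@ 2/2 ✓ · (2,3)@ 1/1 ✓
Row 3: (3,0)% 0/0 ✓ · (3,2)@ 2/2 ✓
Row 4: (4,1)@ 1/1 ✓ · (4,2)@ 2/2 ✓

(0,1), (1,1)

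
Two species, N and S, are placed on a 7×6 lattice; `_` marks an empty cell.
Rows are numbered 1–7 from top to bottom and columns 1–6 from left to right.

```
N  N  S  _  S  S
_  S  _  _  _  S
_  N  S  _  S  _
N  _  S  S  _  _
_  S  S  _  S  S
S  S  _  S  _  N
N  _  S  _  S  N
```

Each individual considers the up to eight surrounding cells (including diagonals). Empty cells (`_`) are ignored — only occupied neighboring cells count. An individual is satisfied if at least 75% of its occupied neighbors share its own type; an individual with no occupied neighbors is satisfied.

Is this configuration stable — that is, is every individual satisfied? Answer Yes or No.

Row 1: (1,1)N 1/2 unhappy · (1,2)N 1/3 unhappy · (1,3)S 1/2 unhappy · (1,5)S 2/2 ok · (1,6)S 2/2 ok
Row 2: (2,2)S 2/5 unhappy · (2,6)S 3/3 ok
Row 3: (3,2)N 1/4 unhappy · (3,3)S 3/4 ok · (3,5)S 2/2 ok
Row 4: (4,1)N 1/2 unhappy · (4,3)S 4/5 ok · (4,4)S 5/5 ok
Row 5: (5,2)S 4/5 ok · (5,3)S 5/5 ok · (5,5)S 3/4 ok · (5,6)S 1/2 unhappy
Row 6: (6,1)S 2/3 unhappy · (6,2)S 4/5 ok · (6,4)S 4/4 ok · (6,6)N 1/4 unhappy
Row 7: (7,1)N 0/2 unhappy · (7,3)S 2/2 ok · (7,5)S 1/3 unhappy · (7,6)N 1/2 unhappy
For instance (1,1) has only 1/2 same-type neighbors, below 3/4.

No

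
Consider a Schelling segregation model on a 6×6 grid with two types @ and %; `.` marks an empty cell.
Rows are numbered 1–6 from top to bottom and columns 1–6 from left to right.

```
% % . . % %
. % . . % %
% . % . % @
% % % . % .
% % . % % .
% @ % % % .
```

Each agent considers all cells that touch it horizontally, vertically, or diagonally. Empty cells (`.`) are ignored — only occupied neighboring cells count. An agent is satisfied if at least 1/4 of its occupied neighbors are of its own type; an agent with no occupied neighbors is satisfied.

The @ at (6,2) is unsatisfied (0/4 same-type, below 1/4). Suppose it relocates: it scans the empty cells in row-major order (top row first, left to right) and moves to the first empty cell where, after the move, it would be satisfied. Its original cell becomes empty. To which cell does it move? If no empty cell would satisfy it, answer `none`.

Vacating (6,2). Empty cells in order:
  (1,3): 0/2 same-type → still unsatisfied.
  (1,4): 0/2 same-type → still unsatisfied.
  (2,1): 0/4 same-type → still unsatisfied.
  (2,3): 0/3 same-type → still unsatisfied.
  (2,4): 0/4 same-type → still unsatisfied.
  (3,2): 0/6 same-type → still unsatisfied.
  (3,4): 0/5 same-type → still unsatisfied.
  (4,4): 0/6 same-type → still unsatisfied.
  (4,6): 1/4 same-type → satisfied — stop here.

(4,6)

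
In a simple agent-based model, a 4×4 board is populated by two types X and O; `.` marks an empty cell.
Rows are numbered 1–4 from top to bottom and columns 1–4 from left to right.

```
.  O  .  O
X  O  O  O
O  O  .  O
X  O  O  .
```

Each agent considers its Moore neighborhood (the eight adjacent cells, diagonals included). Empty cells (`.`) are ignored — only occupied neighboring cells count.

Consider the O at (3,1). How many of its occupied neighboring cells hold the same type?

Occupied neighbors of (3,1): (2,1)=X, (2,2)=O, (3,2)=O, (4,1)=X, (4,2)=O.
Same type (O): 3 of 5.

3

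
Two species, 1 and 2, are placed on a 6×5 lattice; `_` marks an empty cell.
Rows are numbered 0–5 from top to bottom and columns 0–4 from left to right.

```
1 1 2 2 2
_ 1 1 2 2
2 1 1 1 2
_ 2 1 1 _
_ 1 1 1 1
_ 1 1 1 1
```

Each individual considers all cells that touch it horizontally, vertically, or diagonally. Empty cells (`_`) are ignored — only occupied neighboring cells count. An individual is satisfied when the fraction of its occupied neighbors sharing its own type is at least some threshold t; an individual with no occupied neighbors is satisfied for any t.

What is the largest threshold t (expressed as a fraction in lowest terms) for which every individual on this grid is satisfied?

1/6

(0,0)1 2/2
(0,1)1 3/4
(0,2)2 2/5
(0,3)2 4/5
(0,4)2 3/3
(1,1)1 5/7
(1,2)1 5/8
(1,3)2 5/8
(1,4)2 4/5
(2,0)2 1/3
(2,1)1 4/6
(2,2)1 6/8
(2,3)1 4/7
(2,4)2 2/4
(3,1)2 1/6
(3,2)1 7/8
(3,3)1 6/7
(4,1)1 4/5
(4,2)1 7/8
(4,3)1 7/7
(4,4)1 4/4
(5,1)1 3/3
(5,2)1 5/5
(5,3)1 5/5
(5,4)1 3/3
The smallest same-type fraction is 1/6 at (3,1), which reduces to 1/6. Any threshold above that leaves this individual unsatisfied.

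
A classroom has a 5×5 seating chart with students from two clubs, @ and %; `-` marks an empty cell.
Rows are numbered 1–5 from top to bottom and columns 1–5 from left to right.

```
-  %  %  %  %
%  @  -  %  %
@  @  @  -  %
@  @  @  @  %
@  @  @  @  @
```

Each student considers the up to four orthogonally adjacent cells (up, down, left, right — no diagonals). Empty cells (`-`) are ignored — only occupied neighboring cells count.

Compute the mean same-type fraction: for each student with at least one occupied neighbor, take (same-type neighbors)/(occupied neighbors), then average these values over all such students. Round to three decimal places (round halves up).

0.818

Row 1: (1,2)% 1/2 · (1,3)% 2/2 · (1,4)% 3/3 · (1,5)% 2/2
Row 2: (2,1)% 0/2 · (2,2)@ 1/3 · (2,4)% 2/2 · (2,5)% 3/3
Row 3: (3,1)@ 2/3 · (3,2)@ 4/4 · (3,3)@ 2/2 · (3,5)% 2/2
Row 4: (4,1)@ 3/3 · (4,2)@ 4/4 · (4,3)@ 4/4 · (4,4)@ 2/3 · (4,5)% 1/3
Row 5: (5,1)@ 2/2 · (5,2)@ 3/3 · (5,3)@ 3/3 · (5,4)@ 3/3 · (5,5)@ 1/2
Sum over 22 students: 1/2 + 2/2 + 3/3 + 2/2 + 0/2 + 1/3 + 2/2 + 3/3 + 2/3 + 4/4 + 2/2 + 2/2 + 3/3 + 4/4 + 4/4 + 2/3 + 1/3 + 2/2 + 3/3 + 3/3 + 3/3 + 1/2 = 18; mean = 18 ÷ 22 = 9/11 = 0.818181… → 0.818.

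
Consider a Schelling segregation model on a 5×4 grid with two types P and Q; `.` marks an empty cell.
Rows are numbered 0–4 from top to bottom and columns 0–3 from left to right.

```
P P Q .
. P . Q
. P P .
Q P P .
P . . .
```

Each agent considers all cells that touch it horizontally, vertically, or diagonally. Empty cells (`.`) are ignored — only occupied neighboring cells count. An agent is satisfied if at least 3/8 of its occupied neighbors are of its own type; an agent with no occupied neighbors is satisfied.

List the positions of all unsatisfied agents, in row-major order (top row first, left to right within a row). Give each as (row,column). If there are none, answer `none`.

(0,2), (3,0)

Row 0: (0,0)P 2/2 ok · (0,1)P 2/3 ok · (0,2)Q 1/3 unhappy
Row 1: (1,1)P 4/5 ok · (1,3)Q 1/2 ok
Row 2: (2,1)P 4/5 ok · (2,2)P 4/5 ok
Row 3: (3,0)Q 0/3 unhappy · (3,1)P 4/5 ok · (3,2)P 3/3 ok
Row 4: (4,0)P 1/2 ok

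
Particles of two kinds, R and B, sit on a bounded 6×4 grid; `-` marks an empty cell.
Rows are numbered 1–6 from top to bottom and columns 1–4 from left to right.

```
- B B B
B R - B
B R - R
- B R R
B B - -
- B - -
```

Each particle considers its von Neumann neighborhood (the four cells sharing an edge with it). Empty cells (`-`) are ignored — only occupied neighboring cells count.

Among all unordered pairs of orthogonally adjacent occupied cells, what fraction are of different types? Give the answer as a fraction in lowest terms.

Scan each occupied cell's neighbors to the right and below so each pair is counted once.
From row 1: 1 unlike of 4 pairs (running 1/4).
From row 2: 2 unlike of 4 pairs (running 3/8).
From row 3: 2 unlike of 3 pairs (running 5/11).
From row 4: 1 unlike of 3 pairs (running 6/14).
From row 5: 0 unlike of 2 pairs (running 6/16).
Total adjacent occupied pairs: 16; unlike-type pairs: 6.
6/16 reduces to 3/8.

3/8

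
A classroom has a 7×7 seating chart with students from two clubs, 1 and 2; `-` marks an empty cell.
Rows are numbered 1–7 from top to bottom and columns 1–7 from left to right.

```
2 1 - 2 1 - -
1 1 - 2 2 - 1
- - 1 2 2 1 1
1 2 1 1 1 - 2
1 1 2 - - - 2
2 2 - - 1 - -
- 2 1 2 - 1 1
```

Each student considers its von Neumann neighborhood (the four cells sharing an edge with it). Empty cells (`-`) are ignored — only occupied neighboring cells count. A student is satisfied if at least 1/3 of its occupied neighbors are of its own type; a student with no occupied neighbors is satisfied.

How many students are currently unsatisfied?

(1,1)2 0/2 ✗
(1,2)1 1/2 ✓
(1,4)2 1/2 ✓
(1,5)1 0/2 ✗
(2,1)1 1/2 ✓
(2,2)1 2/2 ✓
(2,4)2 3/3 ✓
(2,5)2 2/3 ✓
(2,7)1 1/1 ✓
(3,3)1 1/2 ✓
(3,4)2 2/4 ✓
(3,5)2 2/4 ✓
(3,6)1 1/2 ✓
(3,7)1 2/3 ✓
(4,1)1 1/2 ✓
(4,2)2 0/3 ✗
(4,3)1 2/4 ✓
(4,4)1 2/3 ✓
(4,5)1 1/2 ✓
(4,7)2 1/2 ✓
(5,1)1 2/3 ✓
(5,2)1 1/4 ✗
(5,3)2 0/2 ✗
(5,7)2 1/1 ✓
(6,1)2 1/2 ✓
(6,2)2 2/3 ✓
(6,5)1 0/0 ✓
(7,2)2 1/2 ✓
(7,3)1 0/2 ✗
(7,4)2 0/1 ✗
(7,6)1 1/1 ✓
(7,7)1 1/1 ✓
Unsatisfied: (1,1), (1,5), (4,2), (5,2), (5,3), (7,3), (7,4) — 7 in total.

7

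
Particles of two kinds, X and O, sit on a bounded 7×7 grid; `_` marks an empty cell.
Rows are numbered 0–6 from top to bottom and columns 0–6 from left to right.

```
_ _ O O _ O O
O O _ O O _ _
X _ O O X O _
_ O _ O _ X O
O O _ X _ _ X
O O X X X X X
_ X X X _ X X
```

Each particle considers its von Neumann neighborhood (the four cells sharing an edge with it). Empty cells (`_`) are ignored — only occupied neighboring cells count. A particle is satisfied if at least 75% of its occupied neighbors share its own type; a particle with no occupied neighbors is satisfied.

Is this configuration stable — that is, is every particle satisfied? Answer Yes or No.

(0,2)O 1/1 ok
(0,3)O 2/2 ok
(0,5)O 1/1 ok
(0,6)O 1/1 ok
(1,0)O 1/2 unhappy
(1,1)O 1/1 ok
(1,3)O 3/3 ok
(1,4)O 1/2 unhappy
(2,0)X 0/1 unhappy
(2,2)O 1/1 ok
(2,3)O 3/4 ok
(2,4)X 0/3 unhappy
(2,5)O 0/2 unhappy
(3,1)O 1/1 ok
(3,3)O 1/2 unhappy
(3,5)X 0/2 unhappy
(3,6)O 0/2 unhappy
(4,0)O 2/2 ok
(4,1)O 3/3 ok
(4,3)X 1/2 unhappy
(4,6)X 1/2 unhappy
(5,0)O 2/2 ok
(5,1)O 2/4 unhappy
(5,2)X 2/3 unhappy
(5,3)X 4/4 ok
(5,4)X 2/2 ok
(5,5)X 3/3 ok
(5,6)X 3/3 ok
(6,1)X 1/2 unhappy
(6,2)X 3/3 ok
(6,3)X 2/2 ok
(6,5)X 2/2 ok
(6,6)X 2/2 ok
For instance (1,0) has only 1/2 same-type neighbors, below 3/4.

No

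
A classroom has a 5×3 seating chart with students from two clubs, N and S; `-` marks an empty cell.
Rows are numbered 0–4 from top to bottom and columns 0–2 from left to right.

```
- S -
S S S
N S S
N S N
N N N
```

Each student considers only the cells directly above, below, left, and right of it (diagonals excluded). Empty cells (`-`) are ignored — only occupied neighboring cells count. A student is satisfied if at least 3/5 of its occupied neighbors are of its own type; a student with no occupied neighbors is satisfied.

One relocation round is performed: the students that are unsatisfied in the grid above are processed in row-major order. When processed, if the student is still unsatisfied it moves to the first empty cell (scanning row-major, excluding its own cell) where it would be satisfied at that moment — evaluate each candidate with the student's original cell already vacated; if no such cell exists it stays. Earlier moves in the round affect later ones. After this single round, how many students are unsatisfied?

Initially unsatisfied (in order): (1,0), (2,0), (3,1), (3,2).
  (1,0) → (0,0).
  (2,0): no empty cell satisfies it; stays.
  (3,1) → (0,2).
  (3,2) → (3,1).
Resulting grid:
S S S
- S S
N S S
N N -
N N N
Unsatisfied now: (2,0), (2,1).

2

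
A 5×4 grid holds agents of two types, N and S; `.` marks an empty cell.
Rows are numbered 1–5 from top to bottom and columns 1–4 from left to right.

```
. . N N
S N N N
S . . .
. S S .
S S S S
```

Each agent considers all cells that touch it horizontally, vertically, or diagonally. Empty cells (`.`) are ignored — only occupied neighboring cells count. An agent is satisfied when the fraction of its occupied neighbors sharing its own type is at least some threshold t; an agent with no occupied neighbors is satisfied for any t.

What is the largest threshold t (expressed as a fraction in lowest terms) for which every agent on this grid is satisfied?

Row 1: (1,3)N 4/4 · (1,4)N 3/3
Row 2: (2,1)S 1/2 · (2,2)N 2/4 · (2,3)N 4/4 · (2,4)N 3/3
Row 3: (3,1)S 2/3
Row 4: (4,2)S 5/5 · (4,3)S 4/4
Row 5: (5,1)S 2/2 · (5,2)S 4/4 · (5,3)S 4/4 · (5,4)S 2/2
The smallest same-type fraction is 1/2 at (2,1), which reduces to 1/2. Any threshold above that leaves this agent unsatisfied.

1/2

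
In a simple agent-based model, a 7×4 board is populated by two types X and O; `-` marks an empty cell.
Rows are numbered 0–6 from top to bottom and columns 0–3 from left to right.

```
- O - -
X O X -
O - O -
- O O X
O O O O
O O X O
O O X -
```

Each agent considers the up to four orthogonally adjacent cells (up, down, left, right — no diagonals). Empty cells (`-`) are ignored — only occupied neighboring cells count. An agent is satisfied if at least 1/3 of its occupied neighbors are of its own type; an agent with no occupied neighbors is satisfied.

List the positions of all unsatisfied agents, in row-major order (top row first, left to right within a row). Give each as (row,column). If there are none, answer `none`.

(1,0), (1,2), (2,0), (3,3), (5,2)

Row 0: (0,1)O 1/1 satisfied
Row 1: (1,0)X 0/2 not · (1,1)O 1/3 satisfied · (1,2)X 0/2 not
Row 2: (2,0)O 0/1 not · (2,2)O 1/2 satisfied
Row 3: (3,1)O 2/2 satisfied · (3,2)O 3/4 satisfied · (3,3)X 0/2 not
Row 4: (4,0)O 2/2 satisfied · (4,1)O 4/4 satisfied · (4,2)O 3/4 satisfied · (4,3)O 2/3 satisfied
Row 5: (5,0)O 3/3 satisfied · (5,1)O 3/4 satisfied · (5,2)X 1/4 not · (5,3)O 1/2 satisfied
Row 6: (6,0)O 2/2 satisfied · (6,1)O 2/3 satisfied · (6,2)X 1/2 satisfied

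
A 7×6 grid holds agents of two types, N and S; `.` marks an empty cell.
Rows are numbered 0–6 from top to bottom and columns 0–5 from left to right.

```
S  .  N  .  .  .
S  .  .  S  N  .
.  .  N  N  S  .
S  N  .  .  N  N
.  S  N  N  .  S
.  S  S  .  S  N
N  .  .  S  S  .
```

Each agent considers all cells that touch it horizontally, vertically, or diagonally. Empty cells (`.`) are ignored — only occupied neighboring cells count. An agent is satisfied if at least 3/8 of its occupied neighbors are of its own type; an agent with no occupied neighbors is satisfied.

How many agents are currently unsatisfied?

8

Row 0: (0,0)S 1/1 ok · (0,2)N 0/1 unhappy
Row 1: (1,0)S 1/1 ok · (1,3)S 1/5 unhappy · (1,4)N 1/3 unhappy
Row 2: (2,2)N 2/3 ok · (2,3)N 3/5 ok · (2,4)S 1/5 unhappy
Row 3: (3,0)S 1/2 ok · (3,1)N 2/4 ok · (3,4)N 3/5 ok · (3,5)N 1/3 unhappy
Row 4: (4,1)S 3/5 ok · (4,2)N 2/5 ok · (4,3)N 2/4 ok · (4,5)S 1/4 unhappy
Row 5: (5,1)S 2/4 ok · (5,2)S 3/5 ok · (5,4)S 3/5 ok · (5,5)N 0/3 unhappy
Row 6: (6,0)N 0/1 unhappy · (6,3)S 3/3 ok · (6,4)S 2/3 ok
Unsatisfied: (0,2), (1,3), (1,4), (2,4), (3,5), (4,5), (5,5), (6,0) — 8 in total.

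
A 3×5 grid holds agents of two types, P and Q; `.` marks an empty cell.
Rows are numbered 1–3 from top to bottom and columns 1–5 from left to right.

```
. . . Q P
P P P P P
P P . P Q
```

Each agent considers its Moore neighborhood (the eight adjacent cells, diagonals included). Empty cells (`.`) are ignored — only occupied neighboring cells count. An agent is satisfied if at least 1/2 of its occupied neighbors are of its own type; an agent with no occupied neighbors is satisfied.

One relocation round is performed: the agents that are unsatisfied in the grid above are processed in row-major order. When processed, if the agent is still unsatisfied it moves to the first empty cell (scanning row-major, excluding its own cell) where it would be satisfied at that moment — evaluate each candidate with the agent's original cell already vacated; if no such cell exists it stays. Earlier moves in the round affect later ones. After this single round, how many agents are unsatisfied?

2

Initially unsatisfied (in order): (1,4), (3,5).
  (1,4): no empty cell satisfies it; stays.
  (3,5): no empty cell satisfies it; stays.
Resulting grid:
. . . Q P
P P P P P
P P . P Q
Unsatisfied now: (1,4), (3,5).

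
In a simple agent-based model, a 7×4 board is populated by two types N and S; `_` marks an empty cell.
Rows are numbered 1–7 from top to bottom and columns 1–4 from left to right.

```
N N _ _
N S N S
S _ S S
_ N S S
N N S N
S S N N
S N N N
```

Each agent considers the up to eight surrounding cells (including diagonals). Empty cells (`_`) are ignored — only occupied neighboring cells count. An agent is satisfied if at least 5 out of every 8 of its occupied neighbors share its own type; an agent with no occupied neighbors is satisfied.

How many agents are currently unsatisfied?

(1,1)N 2/3 satisfied
(1,2)N 3/4 satisfied
(2,1)N 2/4 not
(2,2)S 2/6 not
(2,3)N 1/5 not
(2,4)S 2/3 satisfied
(3,1)S 1/3 not
(3,3)S 5/7 satisfied
(3,4)S 4/5 satisfied
(4,2)N 2/6 not
(4,3)S 4/7 not
(4,4)S 4/5 satisfied
(5,1)N 2/4 not
(5,2)N 3/7 not
(5,3)S 3/8 not
(5,4)N 2/5 not
(6,1)S 2/5 not
(6,2)S 3/8 not
(6,3)N 6/8 satisfied
(6,4)N 4/5 satisfied
(7,1)S 2/3 satisfied
(7,2)N 2/5 not
(7,3)N 4/5 satisfied
(7,4)N 3/3 satisfied
Unsatisfied: (2,1), (2,2), (2,3), (3,1), (4,2), (4,3), (5,1), (5,2), (5,3), (5,4), (6,1), (6,2), (7,2) — 13 in total.

13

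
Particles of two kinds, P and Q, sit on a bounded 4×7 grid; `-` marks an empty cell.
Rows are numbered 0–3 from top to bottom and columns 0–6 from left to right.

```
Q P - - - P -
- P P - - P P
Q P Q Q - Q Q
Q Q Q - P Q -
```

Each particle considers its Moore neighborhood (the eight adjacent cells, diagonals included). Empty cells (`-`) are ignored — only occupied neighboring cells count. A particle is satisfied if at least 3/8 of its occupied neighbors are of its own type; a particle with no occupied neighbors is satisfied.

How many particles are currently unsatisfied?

Row 0: (0,0)Q 0/2 not · (0,1)P 2/3 satisfied · (0,5)P 2/2 satisfied
Row 1: (1,1)P 3/6 satisfied · (1,2)P 3/5 satisfied · (1,5)P 2/4 satisfied · (1,6)P 2/4 satisfied
Row 2: (2,0)Q 2/4 satisfied · (2,1)P 2/7 not · (2,2)Q 3/6 satisfied · (2,3)Q 2/4 satisfied · (2,5)Q 2/5 satisfied · (2,6)Q 2/4 satisfied
Row 3: (3,0)Q 2/3 satisfied · (3,1)Q 4/5 satisfied · (3,2)Q 3/4 satisfied · (3,4)P 0/3 not · (3,5)Q 2/3 satisfied
Unsatisfied: (0,0), (2,1), (3,4) — 3 in total.

3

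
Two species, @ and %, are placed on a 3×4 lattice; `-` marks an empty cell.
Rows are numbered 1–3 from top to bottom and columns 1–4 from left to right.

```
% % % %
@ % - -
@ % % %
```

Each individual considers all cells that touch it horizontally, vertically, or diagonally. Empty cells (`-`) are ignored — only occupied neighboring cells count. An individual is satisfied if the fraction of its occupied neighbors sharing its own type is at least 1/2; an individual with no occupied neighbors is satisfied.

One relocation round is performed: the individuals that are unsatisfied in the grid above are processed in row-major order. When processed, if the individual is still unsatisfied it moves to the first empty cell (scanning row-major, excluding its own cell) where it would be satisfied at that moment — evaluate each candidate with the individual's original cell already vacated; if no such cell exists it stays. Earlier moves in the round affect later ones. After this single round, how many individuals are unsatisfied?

Initially unsatisfied (in order): (2,1), (3,1).
  (2,1): no empty cell satisfies it; stays.
  (3,1): no empty cell satisfies it; stays.
Resulting grid:
% % % %
@ % - -
@ % % %
Unsatisfied now: (2,1), (3,1).

2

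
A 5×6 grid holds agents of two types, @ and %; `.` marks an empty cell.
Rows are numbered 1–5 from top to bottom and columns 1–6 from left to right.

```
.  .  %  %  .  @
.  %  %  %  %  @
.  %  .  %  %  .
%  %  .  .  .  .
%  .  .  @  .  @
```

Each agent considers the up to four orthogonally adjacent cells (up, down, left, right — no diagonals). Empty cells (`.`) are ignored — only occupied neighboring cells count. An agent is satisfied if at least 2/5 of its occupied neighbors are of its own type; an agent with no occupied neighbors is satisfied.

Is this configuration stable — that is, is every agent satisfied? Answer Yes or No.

Row 1: (1,3)% 2/2 satisfied · (1,4)% 2/2 satisfied · (1,6)@ 1/1 satisfied
Row 2: (2,2)% 2/2 satisfied · (2,3)% 3/3 satisfied · (2,4)% 4/4 satisfied · (2,5)% 2/3 satisfied · (2,6)@ 1/2 satisfied
Row 3: (3,2)% 2/2 satisfied · (3,4)% 2/2 satisfied · (3,5)% 2/2 satisfied
Row 4: (4,1)% 2/2 satisfied · (4,2)% 2/2 satisfied
Row 5: (5,1)% 1/1 satisfied · (5,4)@ 0/0 satisfied · (5,6)@ 0/0 satisfied
All meet the threshold, so the configuration is stable.

Yes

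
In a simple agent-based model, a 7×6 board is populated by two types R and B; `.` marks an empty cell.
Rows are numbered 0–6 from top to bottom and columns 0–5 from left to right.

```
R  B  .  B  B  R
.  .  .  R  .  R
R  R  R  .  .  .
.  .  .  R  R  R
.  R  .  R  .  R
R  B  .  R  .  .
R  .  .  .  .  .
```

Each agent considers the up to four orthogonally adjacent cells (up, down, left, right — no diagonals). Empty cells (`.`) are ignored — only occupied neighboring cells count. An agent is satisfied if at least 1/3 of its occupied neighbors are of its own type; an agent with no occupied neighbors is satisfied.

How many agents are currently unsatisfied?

5

(0,0)R 0/1 unhappy
(0,1)B 0/1 unhappy
(0,3)B 1/2 ok
(0,4)B 1/2 ok
(0,5)R 1/2 ok
(1,3)R 0/1 unhappy
(1,5)R 1/1 ok
(2,0)R 1/1 ok
(2,1)R 2/2 ok
(2,2)R 1/1 ok
(3,3)R 2/2 ok
(3,4)R 2/2 ok
(3,5)R 2/2 ok
(4,1)R 0/1 unhappy
(4,3)R 2/2 ok
(4,5)R 1/1 ok
(5,0)R 1/2 ok
(5,1)B 0/2 unhappy
(5,3)R 1/1 ok
(6,0)R 1/1 ok
Unsatisfied: (0,0), (0,1), (1,3), (4,1), (5,1) — 5 in total.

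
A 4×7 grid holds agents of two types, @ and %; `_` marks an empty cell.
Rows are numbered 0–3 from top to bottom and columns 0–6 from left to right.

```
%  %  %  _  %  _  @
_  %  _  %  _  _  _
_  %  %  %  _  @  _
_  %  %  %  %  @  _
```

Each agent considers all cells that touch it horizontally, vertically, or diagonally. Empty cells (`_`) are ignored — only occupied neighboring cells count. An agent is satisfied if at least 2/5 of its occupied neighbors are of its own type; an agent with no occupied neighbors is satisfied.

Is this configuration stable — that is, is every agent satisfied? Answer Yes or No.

(0,0)% 2/2 ok
(0,1)% 3/3 ok
(0,2)% 3/3 ok
(0,4)% 1/1 ok
(0,6)@ 0/0 ok
(1,1)% 5/5 ok
(1,3)% 4/4 ok
(2,1)% 4/4 ok
(2,2)% 7/7 ok
(2,3)% 5/5 ok
(2,5)@ 1/2 ok
(3,1)% 3/3 ok
(3,2)% 5/5 ok
(3,3)% 4/4 ok
(3,4)% 2/4 ok
(3,5)@ 1/2 ok
All meet the threshold, so the configuration is stable.

Yes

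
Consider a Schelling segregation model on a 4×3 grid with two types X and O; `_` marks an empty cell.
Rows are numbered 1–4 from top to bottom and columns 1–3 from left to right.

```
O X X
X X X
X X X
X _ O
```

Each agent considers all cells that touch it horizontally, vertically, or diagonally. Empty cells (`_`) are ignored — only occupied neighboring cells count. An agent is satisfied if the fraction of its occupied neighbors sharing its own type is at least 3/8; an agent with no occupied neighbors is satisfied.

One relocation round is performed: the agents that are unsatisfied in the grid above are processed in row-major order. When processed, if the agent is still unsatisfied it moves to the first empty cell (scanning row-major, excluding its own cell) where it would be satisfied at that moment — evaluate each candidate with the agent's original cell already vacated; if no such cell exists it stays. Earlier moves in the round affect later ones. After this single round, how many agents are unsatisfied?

2

Initially unsatisfied (in order): (1,1), (4,3).
  (1,1): no empty cell satisfies it; stays.
  (4,3): no empty cell satisfies it; stays.
Resulting grid:
O X X
X X X
X X X
X _ O
Unsatisfied now: (1,1), (4,3).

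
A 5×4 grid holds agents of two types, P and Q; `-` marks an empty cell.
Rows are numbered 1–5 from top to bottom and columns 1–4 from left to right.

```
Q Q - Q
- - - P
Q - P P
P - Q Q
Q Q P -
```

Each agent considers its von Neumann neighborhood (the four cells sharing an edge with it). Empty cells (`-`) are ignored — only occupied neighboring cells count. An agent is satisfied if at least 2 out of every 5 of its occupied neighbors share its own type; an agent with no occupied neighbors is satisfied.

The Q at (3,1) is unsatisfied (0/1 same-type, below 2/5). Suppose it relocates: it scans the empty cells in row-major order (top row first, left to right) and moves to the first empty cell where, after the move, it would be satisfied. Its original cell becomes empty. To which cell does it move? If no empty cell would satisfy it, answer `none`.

Vacating (3,1). Empty cells in order:
  (1,3): 2/2 same-type → satisfied — stop here.

(1,3)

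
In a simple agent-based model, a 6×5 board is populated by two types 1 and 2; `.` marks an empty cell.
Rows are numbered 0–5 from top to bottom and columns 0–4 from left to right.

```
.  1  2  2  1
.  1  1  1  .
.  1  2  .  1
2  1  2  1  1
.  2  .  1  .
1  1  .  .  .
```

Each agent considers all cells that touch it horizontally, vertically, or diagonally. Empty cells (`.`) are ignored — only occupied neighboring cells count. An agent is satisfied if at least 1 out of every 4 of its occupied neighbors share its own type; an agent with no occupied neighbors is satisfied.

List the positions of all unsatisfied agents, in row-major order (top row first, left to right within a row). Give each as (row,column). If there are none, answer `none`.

(0,2), (2,2), (3,1)

Row 0: (0,1)1 2/3 ✓ · (0,2)2 1/5 ✗ · (0,3)2 1/4 ✓ · (0,4)1 1/2 ✓
Row 1: (1,1)1 3/5 ✓ · (1,2)1 4/7 ✓ · (1,3)1 3/6 ✓
Row 2: (2,1)1 3/6 ✓ · (2,2)2 1/7 ✗ · (2,4)1 3/3 ✓
Row 3: (3,0)2 1/3 ✓ · (3,1)1 1/5 ✗ · (3,2)2 2/6 ✓ · (3,3)1 3/5 ✓ · (3,4)1 3/3 ✓
Row 4: (4,1)2 2/5 ✓ · (4,3)1 2/3 ✓
Row 5: (5,0)1 1/2 ✓ · (5,1)1 1/2 ✓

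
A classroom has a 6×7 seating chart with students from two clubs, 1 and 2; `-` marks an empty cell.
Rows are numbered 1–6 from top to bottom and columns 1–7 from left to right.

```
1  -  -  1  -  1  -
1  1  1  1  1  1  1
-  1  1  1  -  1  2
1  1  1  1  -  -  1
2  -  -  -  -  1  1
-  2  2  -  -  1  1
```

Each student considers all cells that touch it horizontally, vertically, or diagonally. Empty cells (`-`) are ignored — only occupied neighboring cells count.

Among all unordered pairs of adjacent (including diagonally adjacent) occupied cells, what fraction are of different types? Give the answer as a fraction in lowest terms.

3/28

Scan each occupied cell's neighbors to the right and below (and the two forward diagonals) so each pair is counted once.
Row 1: 1(1,1)–1(2,1)= 1(1,1)–1(2,2)= 1(1,4)–1(2,4)= 1(1,4)–1(2,5)= 1(1,4)–1(2,3)= 1(1,6)–1(2,6)= 1(1,6)–1(2,7)= 1(1,6)–1(2,5)=  → 0/8 unlike.
Row 2: 1(2,1)–1(2,2)= 1(2,1)–1(3,2)= 1(2,2)–1(2,3)= 1(2,2)–1(3,2)= 1(2,2)–1(3,3)= 1(2,3)–1(2,4)= 1(2,3)–1(3,3)= 1(2,3)–1(3,4)= 1(2,3)–1(3,2)= 1(2,4)–1(2,5)= 1(2,4)–1(3,4)= 1(2,4)–1(3,3)= 1(2,5)–1(2,6)= 1(2,5)–1(3,6)= 1(2,5)–1(3,4)= 1(2,6)–1(2,7)= 1(2,6)–1(3,6)= 1(2,6)–2(3,7)≠ 1(2,7)–2(3,7)≠ 1(2,7)–1(3,6)=  → 2/20 unlike.
Row 3: 1(3,2)–1(3,3)= 1(3,2)–1(4,2)= 1(3,2)–1(4,3)= 1(3,2)–1(4,1)= 1(3,3)–1(3,4)= 1(3,3)–1(4,3)= 1(3,3)–1(4,4)= 1(3,3)–1(4,2)= 1(3,4)–1(4,4)= 1(3,4)–1(4,3)= 1(3,6)–2(3,7)≠ 1(3,6)–1(4,7)= 2(3,7)–1(4,7)≠  → 2/13 unlike.
Row 4: 1(4,1)–1(4,2)= 1(4,1)–2(5,1)≠ 1(4,2)–1(4,3)= 1(4,2)–2(5,1)≠ 1(4,3)–1(4,4)= 1(4,7)–1(5,7)= 1(4,7)–1(5,6)=  → 2/7 unlike.
Row 5: 2(5,1)–2(6,2)= 1(5,6)–1(5,7)= 1(5,6)–1(6,6)= 1(5,6)–1(6,7)= 1(5,7)–1(6,7)= 1(5,7)–1(6,6)=  → 0/6 unlike.
Row 6: 2(6,2)–2(6,3)= 1(6,6)–1(6,7)=  → 0/2 unlike.
Total adjacent occupied pairs: 56; unlike-type pairs: 6.
6/56 reduces to 3/28.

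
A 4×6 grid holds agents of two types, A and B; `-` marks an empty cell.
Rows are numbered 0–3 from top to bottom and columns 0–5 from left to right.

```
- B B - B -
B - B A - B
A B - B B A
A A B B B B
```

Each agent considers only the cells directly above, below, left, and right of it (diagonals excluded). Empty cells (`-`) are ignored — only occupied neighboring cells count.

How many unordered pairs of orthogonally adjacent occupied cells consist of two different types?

9

Scan each occupied cell's neighbors to the right and below so each pair is counted once.
From row 0: 0 unlike of 2 pairs (running 0/2).
From row 1: 4 unlike of 4 pairs (running 4/6).
From row 2: 4 unlike of 8 pairs (running 8/14).
From row 3: 1 unlike of 5 pairs (running 9/19).
Total adjacent occupied pairs: 19; unlike-type pairs: 9.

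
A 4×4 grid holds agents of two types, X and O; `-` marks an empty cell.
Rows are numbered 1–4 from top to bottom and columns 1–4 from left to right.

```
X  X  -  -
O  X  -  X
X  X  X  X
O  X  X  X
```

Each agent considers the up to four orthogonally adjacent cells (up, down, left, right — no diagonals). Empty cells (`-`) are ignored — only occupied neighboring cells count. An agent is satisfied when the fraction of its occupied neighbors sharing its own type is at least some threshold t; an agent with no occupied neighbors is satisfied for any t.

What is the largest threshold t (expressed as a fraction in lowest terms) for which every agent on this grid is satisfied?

Row 1: (1,1)X 1/2 · (1,2)X 2/2
Row 2: (2,1)O 0/3 · (2,2)X 2/3 · (2,4)X 1/1
Row 3: (3,1)X 1/3 · (3,2)X 4/4 · (3,3)X 3/3 · (3,4)X 3/3
Row 4: (4,1)O 0/2 · (4,2)X 2/3 · (4,3)X 3/3 · (4,4)X 2/2
The smallest same-type fraction is 0/3 at (2,1), which reduces to 0/1. Any threshold above that leaves this agent unsatisfied.

0/1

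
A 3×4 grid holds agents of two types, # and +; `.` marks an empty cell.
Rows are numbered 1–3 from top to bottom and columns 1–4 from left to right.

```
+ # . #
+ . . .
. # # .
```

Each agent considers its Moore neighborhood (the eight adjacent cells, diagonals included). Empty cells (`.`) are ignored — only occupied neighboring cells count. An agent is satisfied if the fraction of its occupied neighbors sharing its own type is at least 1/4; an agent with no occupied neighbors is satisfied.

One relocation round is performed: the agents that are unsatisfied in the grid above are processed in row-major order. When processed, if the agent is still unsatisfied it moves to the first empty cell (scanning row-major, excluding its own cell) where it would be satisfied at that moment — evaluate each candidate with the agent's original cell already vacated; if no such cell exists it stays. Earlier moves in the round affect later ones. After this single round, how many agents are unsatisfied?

0

Initially unsatisfied (in order): (1,2).
  (1,2) → (1,3).
Resulting grid:
+ . # #
+ . . .
. # # .
All satisfied now.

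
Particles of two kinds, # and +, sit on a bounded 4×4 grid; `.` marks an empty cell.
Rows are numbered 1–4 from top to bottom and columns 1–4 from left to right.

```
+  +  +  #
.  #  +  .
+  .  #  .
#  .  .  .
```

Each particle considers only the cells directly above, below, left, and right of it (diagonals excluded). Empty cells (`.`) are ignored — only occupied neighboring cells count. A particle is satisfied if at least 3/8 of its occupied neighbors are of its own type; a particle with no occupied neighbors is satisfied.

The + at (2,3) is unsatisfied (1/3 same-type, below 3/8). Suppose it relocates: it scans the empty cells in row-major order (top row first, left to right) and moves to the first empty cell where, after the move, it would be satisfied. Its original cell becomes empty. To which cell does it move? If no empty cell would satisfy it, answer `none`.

Vacating (2,3). Empty cells in order:
  (2,1): 2/3 same-type → satisfied — stop here.

(2,1)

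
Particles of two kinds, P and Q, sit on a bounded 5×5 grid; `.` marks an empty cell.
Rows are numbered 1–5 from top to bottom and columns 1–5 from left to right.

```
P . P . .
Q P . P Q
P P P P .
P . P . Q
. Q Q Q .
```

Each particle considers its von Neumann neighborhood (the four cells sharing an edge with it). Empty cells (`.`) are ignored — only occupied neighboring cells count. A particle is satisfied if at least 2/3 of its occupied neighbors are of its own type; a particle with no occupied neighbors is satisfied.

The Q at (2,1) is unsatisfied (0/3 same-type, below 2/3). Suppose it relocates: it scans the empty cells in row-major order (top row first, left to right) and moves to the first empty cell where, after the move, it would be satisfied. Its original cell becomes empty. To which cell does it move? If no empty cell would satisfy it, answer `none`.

(1,5)

Vacating (2,1). Empty cells in order:
  (1,2): 0/3 same-type → still unsatisfied.
  (1,4): 0/2 same-type → still unsatisfied.
  (1,5): 1/1 same-type → satisfied — stop here.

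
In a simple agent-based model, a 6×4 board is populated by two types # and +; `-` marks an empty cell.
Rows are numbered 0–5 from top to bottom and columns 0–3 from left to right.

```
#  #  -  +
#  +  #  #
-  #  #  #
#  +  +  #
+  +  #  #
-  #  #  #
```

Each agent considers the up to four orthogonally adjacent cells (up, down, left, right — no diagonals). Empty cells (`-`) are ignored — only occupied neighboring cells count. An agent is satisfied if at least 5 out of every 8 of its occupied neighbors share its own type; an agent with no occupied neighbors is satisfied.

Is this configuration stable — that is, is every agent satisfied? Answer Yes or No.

(0,0)# 2/2 ok
(0,1)# 1/2 unhappy
(0,3)+ 0/1 unhappy
(1,0)# 1/2 unhappy
(1,1)+ 0/4 unhappy
(1,2)# 2/3 ok
(1,3)# 2/3 ok
(2,1)# 1/3 unhappy
(2,2)# 3/4 ok
(2,3)# 3/3 ok
(3,0)# 0/2 unhappy
(3,1)+ 2/4 unhappy
(3,2)+ 1/4 unhappy
(3,3)# 2/3 ok
(4,0)+ 1/2 unhappy
(4,1)+ 2/4 unhappy
(4,2)# 2/4 unhappy
(4,3)# 3/3 ok
(5,1)# 1/2 unhappy
(5,2)# 3/3 ok
(5,3)# 2/2 ok
For instance (0,1) has only 1/2 same-type neighbors, below 5/8.

No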